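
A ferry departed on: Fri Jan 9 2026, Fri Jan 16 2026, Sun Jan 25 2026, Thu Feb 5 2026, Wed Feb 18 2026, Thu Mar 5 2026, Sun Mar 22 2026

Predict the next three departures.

Fri Apr 10 2026, Fri May 1 2026, Sun May 24 2026

The spacing grows by 2 each time: 7, 9, 11, 13, 15, 17 days.
Next gap: 19 days. Sun Mar 22 2026 + 19 days = Fri Apr 10 2026.
Next gap: 21 days. Fri Apr 10 2026 + 21 days = Fri May 1 2026.
Next gap: 23 days. Fri May 1 2026 + 23 days = Sun May 24 2026.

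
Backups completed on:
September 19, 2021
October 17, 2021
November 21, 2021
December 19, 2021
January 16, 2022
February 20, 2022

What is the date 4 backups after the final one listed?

June 19, 2022

All dates are Sundays, 28, 35, 28, 28, 35 days apart.
Specifically, the 3rd Sunday of each month.
March 2022 — 3rd Sunday is March 20, 2022.
April 2022 — 3rd Sunday is April 17, 2022.
3rd Sunday of May 2022: May 15, 2022.
3rd Sunday of June 2022: June 19, 2022.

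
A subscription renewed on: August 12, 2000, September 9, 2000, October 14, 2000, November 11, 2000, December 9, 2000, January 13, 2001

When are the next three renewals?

Gaps: 28, 35, 28, 28, 35 days — a mix of 28 and 35. Every date is a Saturday.
Each is the 2nd Saturday of its month.
2nd Saturday of February 2001: February 10, 2001.
March 2001 — 2nd Saturday is March 10, 2001.
April 2001 — 2nd Saturday is April 14, 2001.

February 10, 2001; March 10, 2001; April 14, 2001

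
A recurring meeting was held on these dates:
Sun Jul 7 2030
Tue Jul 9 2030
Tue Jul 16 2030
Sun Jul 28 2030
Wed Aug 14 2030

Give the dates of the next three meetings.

The spacing grows by 5 each time: 2, 7, 12, 17 days.
Next gap: 22 days. Wed Aug 14 2030 + 22 days = Thu Sep 5 2030.
Next gap: 27 days. Thu Sep 5 2030 + 27 days = Wed Oct 2 2030.
Next gap: 32 days. Wed Oct 2 2030 + 32 days = Sun Nov 3 2030.

Thu Sep 5 2030, Wed Oct 2 2030, Sun Nov 3 2030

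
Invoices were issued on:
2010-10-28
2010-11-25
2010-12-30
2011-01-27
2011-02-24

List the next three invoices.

2011-03-31, 2011-04-28, 2011-05-26

These are Thursdays with 28, 35, 28, 28-day gaps.
Each is the final Thursday of its month — 2010-12-30 is past the 28th, so '4th Thursday' doesn't fit.
Last Thursday of March 2011: 2011-03-31.
Last Thursday of April 2011: 2011-04-28.
Last Thursday of May 2011: 2011-05-26.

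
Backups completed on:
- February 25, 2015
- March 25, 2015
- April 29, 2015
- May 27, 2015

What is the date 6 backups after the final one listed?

November 25, 2015

These are Wednesdays with 28, 35, 28-day gaps.
Each is the final Wednesday of its month — April 29, 2015 is past the 28th, so '4th Wednesday' doesn't fit.
June 2015 ends with Wednesday June 24, 2015.
Last Wednesday of July 2015: July 29, 2015.
Last Wednesday of August 2015: August 26, 2015.
Last Wednesday of September 2015: September 30, 2015.
Last Wednesday of October 2015: October 28, 2015.
November 2015 ends with Wednesday November 25, 2015.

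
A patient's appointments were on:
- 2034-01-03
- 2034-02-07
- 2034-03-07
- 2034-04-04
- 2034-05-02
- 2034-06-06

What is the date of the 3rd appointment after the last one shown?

Gaps: 35, 28, 28, 28, 35 days — a mix of 28 and 35. Every date is a Tuesday.
Each is the 1st Tuesday of its month.
1st Tuesday of July 2034: 2034-07-04.
August 2034 — 1st Tuesday is 2034-08-01.
September 2034 — 1st Tuesday is 2034-09-05.

2034-09-05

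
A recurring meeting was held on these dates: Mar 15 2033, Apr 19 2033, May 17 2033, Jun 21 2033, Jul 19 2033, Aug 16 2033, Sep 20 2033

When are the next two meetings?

Oct 18 2033, Nov 15 2033

These are Tuesdays at 28- or 35-day spacing (35, 28, 35, 28, 28, 35).
The pattern: 3rd Tuesday of the month.
October 2033 — 3rd Tuesday is Oct 18 2033.
November 2033 — 3rd Tuesday is Nov 15 2033.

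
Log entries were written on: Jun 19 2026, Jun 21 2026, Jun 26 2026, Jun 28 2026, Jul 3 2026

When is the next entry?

Jul 5 2026

Gaps: 2, 5, 2, 5 days — not constant, but cyclic with period 2.
The events fall on every Friday and Sunday.
Next Sunday: Jul 5 2026.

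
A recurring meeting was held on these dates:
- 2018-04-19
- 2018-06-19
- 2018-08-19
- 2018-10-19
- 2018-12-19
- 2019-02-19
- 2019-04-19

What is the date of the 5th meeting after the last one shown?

2020-02-19

Each date is the 19th; the gaps (61, 61, 61, 61, 62, 59) track the month lengths.
The rule is the 19th of every 2 months.
Next: June 2019 → 2019-06-19.
Next: August 2019 → 2019-08-19.
Next: October 2019 → 2019-10-19.
Next: December 2019 → 2019-12-19.
Next: February 2020 → 2020-02-19.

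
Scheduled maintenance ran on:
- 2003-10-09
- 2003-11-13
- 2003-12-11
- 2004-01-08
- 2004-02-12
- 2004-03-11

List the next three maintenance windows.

Gaps: 35, 28, 28, 35, 28 days — a mix of 28 and 35. Every date is a Thursday.
Each is the 2nd Thursday of its month.
2nd Thursday of April 2004: 2004-04-08.
2nd Thursday of May 2004: 2004-05-13.
June 2004 — 2nd Thursday is 2004-06-10.

2004-04-08, 2004-05-13, 2004-06-10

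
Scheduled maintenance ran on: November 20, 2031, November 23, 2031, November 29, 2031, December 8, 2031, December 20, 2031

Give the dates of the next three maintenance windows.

January 4, 2032; January 22, 2032; February 12, 2032

Intervals are 3, 6, 9, 12 days — an arithmetic progression with common difference 3.
Next gap: 15 days. December 20, 2031 + 15 days = January 4, 2032.
Next gap: 18 days. January 4, 2032 + 18 days = January 22, 2032.
Next gap: 21 days. January 22, 2032 + 21 days = February 12, 2032.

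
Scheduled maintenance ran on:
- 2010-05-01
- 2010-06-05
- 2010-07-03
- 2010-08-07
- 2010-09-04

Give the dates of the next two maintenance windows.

2010-10-02, 2010-11-06

Gaps: 35, 28, 35, 28 days — a mix of 28 and 35. Every date is a Saturday.
Each is the 1st Saturday of its month.
1st Saturday of October 2010: 2010-10-02.
November 2010 — 1st Saturday is 2010-11-06.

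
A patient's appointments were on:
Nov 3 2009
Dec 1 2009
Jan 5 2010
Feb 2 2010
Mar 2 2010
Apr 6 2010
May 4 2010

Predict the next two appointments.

Jun 1 2010, Jul 6 2010

These are Tuesdays at 28- or 35-day spacing (28, 35, 28, 28, 35, 28).
The pattern: 1st Tuesday of the month.
1st Tuesday of June 2010: Jun 1 2010.
July 2010 — 1st Tuesday is Jul 6 2010.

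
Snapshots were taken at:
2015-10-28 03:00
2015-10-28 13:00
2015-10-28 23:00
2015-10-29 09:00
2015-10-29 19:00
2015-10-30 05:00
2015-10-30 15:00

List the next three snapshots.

2015-10-31 01:00, 2015-10-31 11:00, 2015-10-31 21:00

Spacing: 10, 10, 10, 10, 10, 10 h — constant 10 h.
2015-10-30 15:00 + 10 h = 2015-10-31 01:00.
2015-10-31 01:00 + 10 h = 2015-10-31 11:00.
2015-10-31 11:00 + 10 h = 2015-10-31 21:00.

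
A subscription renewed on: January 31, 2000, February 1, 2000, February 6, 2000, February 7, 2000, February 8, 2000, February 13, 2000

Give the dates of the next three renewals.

February 14, 2000; February 15, 2000; February 20, 2000

Gaps: 1, 5, 1, 1, 5 days — not constant, but cyclic with period 3.
The events fall on every Monday, Tuesday and Sunday.
Next Monday: February 14, 2000.
The following Tuesday is February 15, 2000.
Next Sunday: February 20, 2000.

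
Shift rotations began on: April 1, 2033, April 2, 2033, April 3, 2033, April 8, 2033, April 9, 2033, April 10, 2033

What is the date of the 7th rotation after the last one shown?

The gap pattern 1, 1, 5, 1, 1 repeats every 3 events.
These are the Fridays, Saturdays and Sundays of each week.
Next Friday: April 15, 2033.
Next Saturday: April 16, 2033.
Next Sunday: April 17, 2033.
The following Friday is April 22, 2033.
Next Saturday: April 23, 2033.
Next Sunday: April 24, 2033.
The following Friday is April 29, 2033.

April 29, 2033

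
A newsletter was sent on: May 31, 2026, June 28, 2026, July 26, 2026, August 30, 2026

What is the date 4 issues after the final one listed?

These are Sundays with 28, 28, 35-day gaps.
Each is the final Sunday of its month — May 31, 2026 is past the 28th, so '4th Sunday' doesn't fit.
September 2026 ends with Sunday September 27, 2026.
October 2026 ends with Sunday October 25, 2026.
November 2026 ends with Sunday November 29, 2026.
Last Sunday of December 2026: December 27, 2026.

December 27, 2026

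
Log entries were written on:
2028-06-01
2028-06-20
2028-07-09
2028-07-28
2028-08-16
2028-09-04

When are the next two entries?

The spacing is 19, 19, 19, 19, 19 days — always 19 days.
2028-09-04 + 19 days = 2028-09-23.
2028-09-23 + 19 days = 2028-10-12.

2028-09-23, 2028-10-12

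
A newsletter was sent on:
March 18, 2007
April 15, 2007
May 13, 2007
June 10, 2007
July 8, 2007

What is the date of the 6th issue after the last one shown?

Every event comes 28 days after the last (28, 28, 28, 28).
July 8, 2007 + 28 days = August 5, 2007.
August 5, 2007 + 28 days = September 2, 2007.
September 2, 2007 + 28 days = September 30, 2007.
September 30, 2007 + 28 days = October 28, 2007.
October 28, 2007 + 28 days = November 25, 2007.
November 25, 2007 + 28 days = December 23, 2007.

December 23, 2007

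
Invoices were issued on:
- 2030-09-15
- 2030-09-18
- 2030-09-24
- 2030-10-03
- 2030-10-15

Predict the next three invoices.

The spacing grows by 3 each time: 3, 6, 9, 12 days.
Next gap: 15 days. 2030-10-15 + 15 days = 2030-10-30.
Next gap: 18 days. 2030-10-30 + 18 days = 2030-11-17.
Next gap: 21 days. 2030-11-17 + 21 days = 2030-12-08.

2030-10-30, 2030-11-17, 2030-12-08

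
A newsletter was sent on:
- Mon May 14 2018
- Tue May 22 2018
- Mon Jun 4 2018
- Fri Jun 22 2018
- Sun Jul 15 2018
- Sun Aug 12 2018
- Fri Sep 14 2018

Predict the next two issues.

Mon Oct 22 2018, Tue Dec 4 2018

Intervals are 8, 13, 18, 23, 28, 33 days — an arithmetic progression with common difference 5.
Next gap: 38 days. Fri Sep 14 2018 + 38 days = Mon Oct 22 2018.
Next gap: 43 days. Mon Oct 22 2018 + 43 days = Tue Dec 4 2018.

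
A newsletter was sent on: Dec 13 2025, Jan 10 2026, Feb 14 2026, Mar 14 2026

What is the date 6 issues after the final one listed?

Sep 12 2026

Gaps: 28, 35, 28 days — a mix of 28 and 35. Every date is a Saturday.
Each is the 2nd Saturday of its month.
April 2026 — 2nd Saturday is Apr 11 2026.
May 2026 — 2nd Saturday is May 9 2026.
2nd Saturday of June 2026: Jun 13 2026.
2nd Saturday of July 2026: Jul 11 2026.
2nd Saturday of August 2026: Aug 8 2026.
September 2026 — 2nd Saturday is Sep 12 2026.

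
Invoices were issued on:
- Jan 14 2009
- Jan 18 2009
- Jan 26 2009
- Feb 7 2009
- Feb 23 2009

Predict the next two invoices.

Intervals are 4, 8, 12, 16 days — an arithmetic progression with common difference 4.
Next gap: 20 days. Feb 23 2009 + 20 days = Mar 15 2009.
Next gap: 24 days. Mar 15 2009 + 24 days = Apr 8 2009.

Mar 15 2009, Apr 8 2009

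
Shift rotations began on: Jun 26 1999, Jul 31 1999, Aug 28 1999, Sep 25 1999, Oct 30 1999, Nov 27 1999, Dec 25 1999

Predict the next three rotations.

Every date is a Saturday; gaps 35, 28, 28, 35, 28, 28 days.
Each is the last Saturday of its month (at least one falls on the 29th or later, ruling out '4th Saturday').
Last Saturday of January 2000: Jan 29 2000.
February 2000 ends with Saturday Feb 26 2000.
March 2000 ends with Saturday Mar 25 2000.

Jan 29 2000, Feb 26 2000, Mar 25 2000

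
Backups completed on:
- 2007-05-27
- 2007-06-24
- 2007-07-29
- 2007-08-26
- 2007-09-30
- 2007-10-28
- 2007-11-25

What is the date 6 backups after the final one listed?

These are Sundays with 28, 35, 28, 35, 28, 28-day gaps.
Each is the final Sunday of its month — 2007-07-29 is past the 28th, so '4th Sunday' doesn't fit.
Last Sunday of December 2007: 2007-12-30.
Last Sunday of January 2008: 2008-01-27.
February 2008 ends with Sunday 2008-02-24.
Last Sunday of March 2008: 2008-03-30.
Last Sunday of April 2008: 2008-04-27.
Last Sunday of May 2008: 2008-05-25.

2008-05-25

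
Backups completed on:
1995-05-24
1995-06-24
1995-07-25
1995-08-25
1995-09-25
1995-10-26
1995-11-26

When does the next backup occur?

1995-12-27

Gaps between consecutive events: 31, 31, 31, 31, 31, 31 days — a constant 31-day interval.
1995-11-26 + 31 days = 1995-12-27.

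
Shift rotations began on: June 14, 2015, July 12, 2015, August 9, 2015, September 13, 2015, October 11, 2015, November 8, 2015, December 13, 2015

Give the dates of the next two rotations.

January 10, 2016; February 14, 2016

Gaps: 28, 28, 35, 28, 28, 35 days — a mix of 28 and 35. Every date is a Sunday.
Each is the 2nd Sunday of its month.
2nd Sunday of January 2016: January 10, 2016.
February 2016 — 2nd Sunday is February 14, 2016.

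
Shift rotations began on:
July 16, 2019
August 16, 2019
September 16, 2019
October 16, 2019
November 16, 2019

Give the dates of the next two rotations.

Each date is the 16th; the gaps (31, 31, 30, 31) track the month lengths.
The rule is the 16th of each month.
December 2019: December 16, 2019.
Next: January 2020 → January 16, 2020.

December 16, 2019; January 16, 2020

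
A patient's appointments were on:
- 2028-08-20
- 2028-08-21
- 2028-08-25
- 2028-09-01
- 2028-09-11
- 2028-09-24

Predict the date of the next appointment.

The spacing grows by 3 each time: 1, 4, 7, 10, 13 days.
Next gap: 16 days. 2028-09-24 + 16 days = 2028-10-10.

2028-10-10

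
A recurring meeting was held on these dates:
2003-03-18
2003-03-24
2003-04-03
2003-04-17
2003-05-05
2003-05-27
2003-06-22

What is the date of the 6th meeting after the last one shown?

2004-02-17

Intervals are 6, 10, 14, 18, 22, 26 days — an arithmetic progression with common difference 4.
Next gap: 30 days. 2003-06-22 + 30 days = 2003-07-22.
Next gap: 34 days. 2003-07-22 + 34 days = 2003-08-25.
Next gap: 38 days. 2003-08-25 + 38 days = 2003-10-02.
Next gap: 42 days. 2003-10-02 + 42 days = 2003-11-13.
Next gap: 46 days. 2003-11-13 + 46 days = 2003-12-29.
Next gap: 50 days. 2003-12-29 + 50 days = 2004-02-17.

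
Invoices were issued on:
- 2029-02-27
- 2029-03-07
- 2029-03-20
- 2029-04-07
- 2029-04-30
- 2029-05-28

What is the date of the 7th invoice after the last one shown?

2030-04-29

Intervals are 8, 13, 18, 23, 28 days — an arithmetic progression with common difference 5.
Next gap: 33 days. 2029-05-28 + 33 days = 2029-06-30.
Next gap: 38 days. 2029-06-30 + 38 days = 2029-08-07.
Next gap: 43 days. 2029-08-07 + 43 days = 2029-09-19.
Next gap: 48 days. 2029-09-19 + 48 days = 2029-11-06.
Next gap: 53 days. 2029-11-06 + 53 days = 2029-12-29.
Next gap: 58 days. 2029-12-29 + 58 days = 2030-02-25.
Next gap: 63 days. 2030-02-25 + 63 days = 2030-04-29.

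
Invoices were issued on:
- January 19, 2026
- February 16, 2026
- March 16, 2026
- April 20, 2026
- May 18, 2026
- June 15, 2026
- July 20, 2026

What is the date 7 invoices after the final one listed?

February 15, 2027

Gaps: 28, 28, 35, 28, 28, 35 days — a mix of 28 and 35. Every date is a Monday.
Each is the 3rd Monday of its month.
3rd Monday of August 2026: August 17, 2026.
September 2026 — 3rd Monday is September 21, 2026.
3rd Monday of October 2026: October 19, 2026.
3rd Monday of November 2026: November 16, 2026.
December 2026 — 3rd Monday is December 21, 2026.
January 2027 — 3rd Monday is January 18, 2027.
February 2027 — 3rd Monday is February 15, 2027.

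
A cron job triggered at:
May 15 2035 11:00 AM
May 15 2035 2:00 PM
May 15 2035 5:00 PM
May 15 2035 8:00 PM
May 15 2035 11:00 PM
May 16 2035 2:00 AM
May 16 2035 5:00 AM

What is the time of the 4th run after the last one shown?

May 16 2035 5:00 PM

The interval is a steady 3 hours (3, 3, 3, 3, 3, 3).
May 16 2035 5:00 AM + 3 h = May 16 2035 8:00 AM.
May 16 2035 8:00 AM + 3 h = May 16 2035 11:00 AM.
May 16 2035 11:00 AM + 3 h = May 16 2035 2:00 PM.
May 16 2035 2:00 PM + 3 h = May 16 2035 5:00 PM.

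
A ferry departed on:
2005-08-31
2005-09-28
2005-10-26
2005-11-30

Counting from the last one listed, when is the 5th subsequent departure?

2006-04-26

All Wednesdays; the gaps (28, 28, 35) vary with month length.
This is the last Wednesday of each month.
December 2005 ends with Wednesday 2005-12-28.
Last Wednesday of January 2006: 2006-01-25.
Last Wednesday of February 2006: 2006-02-22.
Last Wednesday of March 2006: 2006-03-29.
Last Wednesday of April 2006: 2006-04-26.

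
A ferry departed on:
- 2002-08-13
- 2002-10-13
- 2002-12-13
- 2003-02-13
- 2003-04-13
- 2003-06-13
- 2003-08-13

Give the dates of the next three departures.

2003-10-13, 2003-12-13, 2004-02-13

The day-of-month is always 13 (61, 61, 62, 59, 61, 61 days between events).
So this recurs on the 13th of every 2 months.
Next: October 2003 → 2003-10-13.
December 2003: 2003-12-13.
Next: February 2004 → 2004-02-13.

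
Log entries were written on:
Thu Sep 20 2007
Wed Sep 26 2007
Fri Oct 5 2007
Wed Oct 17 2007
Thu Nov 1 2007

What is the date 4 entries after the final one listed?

Wed Jan 30 2008

Gaps: 6, 9, 12, 15 days — each gap is 3 larger than the previous one.
Next gap: 18 days. Thu Nov 1 2007 + 18 days = Mon Nov 19 2007.
Next gap: 21 days. Mon Nov 19 2007 + 21 days = Mon Dec 10 2007.
Next gap: 24 days. Mon Dec 10 2007 + 24 days = Thu Jan 3 2008.
Next gap: 27 days. Thu Jan 3 2008 + 27 days = Wed Jan 30 2008.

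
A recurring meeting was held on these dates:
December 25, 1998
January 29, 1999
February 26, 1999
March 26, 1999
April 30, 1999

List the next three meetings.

Every date is a Friday; gaps 35, 28, 28, 35 days.
Each is the last Friday of its month (at least one falls on the 29th or later, ruling out '4th Friday').
May 1999 ends with Friday May 28, 1999.
June 1999 ends with Friday June 25, 1999.
July 1999 ends with Friday July 30, 1999.

May 28, 1999; June 25, 1999; July 30, 1999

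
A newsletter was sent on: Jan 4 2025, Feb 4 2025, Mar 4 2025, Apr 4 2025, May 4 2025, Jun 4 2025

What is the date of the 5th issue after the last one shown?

Nov 4 2025

Each date is the 4th; the gaps (31, 28, 31, 30, 31) track the month lengths.
The rule is the 4th of each month.
Next: July 2025 → Jul 4 2025.
Next: August 2025 → Aug 4 2025.
Next: September 2025 → Sep 4 2025.
Next: October 2025 → Oct 4 2025.
Next: November 2025 → Nov 4 2025.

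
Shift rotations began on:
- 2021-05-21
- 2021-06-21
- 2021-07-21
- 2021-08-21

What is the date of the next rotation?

2021-09-21

Each date is the 21st; the gaps (31, 30, 31) track the month lengths.
The rule is the 21st of each month.
September 2021: 2021-09-21.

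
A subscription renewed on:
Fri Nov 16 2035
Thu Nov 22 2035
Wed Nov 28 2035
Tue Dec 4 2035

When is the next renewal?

The spacing is 6, 6, 6 days — always 6 days.
Tue Dec 4 2035 + 6 days = Mon Dec 10 2035.

Mon Dec 10 2035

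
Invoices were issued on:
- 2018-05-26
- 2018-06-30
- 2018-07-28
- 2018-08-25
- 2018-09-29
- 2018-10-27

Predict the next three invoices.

2018-11-24, 2018-12-29, 2019-01-26

Every date is a Saturday; gaps 35, 28, 28, 35, 28 days.
Each is the last Saturday of its month (at least one falls on the 29th or later, ruling out '4th Saturday').
November 2018 ends with Saturday 2018-11-24.
December 2018 ends with Saturday 2018-12-29.
Last Saturday of January 2019: 2019-01-26.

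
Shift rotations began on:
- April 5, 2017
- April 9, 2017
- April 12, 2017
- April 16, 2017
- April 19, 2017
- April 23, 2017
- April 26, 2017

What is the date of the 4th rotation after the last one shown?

Gaps: 4, 3, 4, 3, 4, 3 days — not constant, but cyclic with period 2.
The events fall on every Wednesday and Sunday.
The following Sunday is April 30, 2017.
The following Wednesday is May 3, 2017.
The following Sunday is May 7, 2017.
Next Wednesday: May 10, 2017.

May 10, 2017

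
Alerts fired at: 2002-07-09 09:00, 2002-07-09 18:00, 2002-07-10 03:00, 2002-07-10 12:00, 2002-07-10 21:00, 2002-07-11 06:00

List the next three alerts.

2002-07-11 15:00, 2002-07-12 00:00, 2002-07-12 09:00

The interval is a steady 9 hours (9, 9, 9, 9, 9).
2002-07-11 06:00 + 9 h = 2002-07-11 15:00.
2002-07-11 15:00 + 9 h = 2002-07-12 00:00.
2002-07-12 00:00 + 9 h = 2002-07-12 09:00.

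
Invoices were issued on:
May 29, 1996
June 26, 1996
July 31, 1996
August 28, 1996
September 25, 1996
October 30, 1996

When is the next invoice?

November 27, 1996

These are Wednesdays with 28, 35, 28, 28, 35-day gaps.
Each is the final Wednesday of its month — May 29, 1996 is past the 28th, so '4th Wednesday' doesn't fit.
November 1996 ends with Wednesday November 27, 1996.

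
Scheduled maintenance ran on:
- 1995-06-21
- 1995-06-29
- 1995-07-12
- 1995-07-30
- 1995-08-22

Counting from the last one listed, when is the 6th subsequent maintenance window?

1996-04-21

Gaps: 8, 13, 18, 23 days — each gap is 5 larger than the previous one.
Next gap: 28 days. 1995-08-22 + 28 days = 1995-09-19.
Next gap: 33 days. 1995-09-19 + 33 days = 1995-10-22.
Next gap: 38 days. 1995-10-22 + 38 days = 1995-11-29.
Next gap: 43 days. 1995-11-29 + 43 days = 1996-01-11.
Next gap: 48 days. 1996-01-11 + 48 days = 1996-02-28.
Next gap: 53 days. 1996-02-28 + 53 days = 1996-04-21.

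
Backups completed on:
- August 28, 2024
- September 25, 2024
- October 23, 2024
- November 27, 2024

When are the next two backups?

December 25, 2024; January 22, 2025

These are Wednesdays at 28- or 35-day spacing (28, 28, 35).
The pattern: 4th Wednesday of the month.
December 2024 — 4th Wednesday is December 25, 2024.
4th Wednesday of January 2025: January 22, 2025.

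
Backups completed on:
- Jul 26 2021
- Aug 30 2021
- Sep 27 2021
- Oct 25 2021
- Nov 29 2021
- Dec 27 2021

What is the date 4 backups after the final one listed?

Apr 25 2022

These are Mondays with 35, 28, 28, 35, 28-day gaps.
Each is the final Monday of its month — Aug 30 2021 is past the 28th, so '4th Monday' doesn't fit.
Last Monday of January 2022: Jan 31 2022.
Last Monday of February 2022: Feb 28 2022.
Last Monday of March 2022: Mar 28 2022.
April 2022 ends with Monday Apr 25 2022.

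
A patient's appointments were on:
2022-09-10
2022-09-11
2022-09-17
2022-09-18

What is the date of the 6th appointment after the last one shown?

The gap pattern 1, 6, 1 repeats every 2 events.
These are the Saturdays and Sundays of each week.
The following Saturday is 2022-09-24.
The following Sunday is 2022-09-25.
Next Saturday: 2022-10-01.
Next Sunday: 2022-10-02.
Next Saturday: 2022-10-08.
Next Sunday: 2022-10-09.

2022-10-09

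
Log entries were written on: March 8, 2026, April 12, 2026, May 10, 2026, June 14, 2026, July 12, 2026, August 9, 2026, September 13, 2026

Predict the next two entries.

October 11, 2026; November 8, 2026

These are Sundays at 28- or 35-day spacing (35, 28, 35, 28, 28, 35).
The pattern: 2nd Sunday of the month.
2nd Sunday of October 2026: October 11, 2026.
November 2026 — 2nd Sunday is November 8, 2026.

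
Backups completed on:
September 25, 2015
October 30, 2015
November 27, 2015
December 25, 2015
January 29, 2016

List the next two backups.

These are Fridays with 35, 28, 28, 35-day gaps.
Each is the final Friday of its month — October 30, 2015 is past the 28th, so '4th Friday' doesn't fit.
Last Friday of February 2016: February 26, 2016.
Last Friday of March 2016: March 25, 2016.

February 26, 2016; March 25, 2016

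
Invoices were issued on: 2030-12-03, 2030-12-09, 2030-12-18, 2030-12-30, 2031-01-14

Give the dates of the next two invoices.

Gaps: 6, 9, 12, 15 days — each gap is 3 larger than the previous one.
Next gap: 18 days. 2031-01-14 + 18 days = 2031-02-01.
Next gap: 21 days. 2031-02-01 + 21 days = 2031-02-22.

2031-02-01, 2031-02-22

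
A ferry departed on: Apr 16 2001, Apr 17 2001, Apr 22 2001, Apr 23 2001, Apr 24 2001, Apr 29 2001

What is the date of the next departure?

Gaps: 1, 5, 1, 1, 5 days — not constant, but cyclic with period 3.
The events fall on every Monday, Tuesday and Sunday.
The following Monday is Apr 30 2001.

Apr 30 2001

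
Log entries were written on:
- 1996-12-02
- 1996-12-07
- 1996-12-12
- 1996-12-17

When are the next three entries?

1996-12-22, 1996-12-27, 1997-01-01

Gaps between consecutive events: 5, 5, 5 days — a constant 5-day interval.
1996-12-17 + 5 days = 1996-12-22.
1996-12-22 + 5 days = 1996-12-27.
1996-12-27 + 5 days = 1997-01-01.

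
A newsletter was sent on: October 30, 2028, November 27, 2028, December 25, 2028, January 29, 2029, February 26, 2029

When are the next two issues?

Every date is a Monday; gaps 28, 28, 35, 28 days.
Each is the last Monday of its month (at least one falls on the 29th or later, ruling out '4th Monday').
Last Monday of March 2029: March 26, 2029.
April 2029 ends with Monday April 30, 2029.

March 26, 2029; April 30, 2029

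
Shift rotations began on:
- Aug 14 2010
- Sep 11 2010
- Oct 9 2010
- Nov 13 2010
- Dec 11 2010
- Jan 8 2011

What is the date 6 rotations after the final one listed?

Jul 9 2011

These are Saturdays at 28- or 35-day spacing (28, 28, 35, 28, 28).
The pattern: 2nd Saturday of the month.
2nd Saturday of February 2011: Feb 12 2011.
March 2011 — 2nd Saturday is Mar 12 2011.
2nd Saturday of April 2011: Apr 9 2011.
2nd Saturday of May 2011: May 14 2011.
June 2011 — 2nd Saturday is Jun 11 2011.
July 2011 — 2nd Saturday is Jul 9 2011.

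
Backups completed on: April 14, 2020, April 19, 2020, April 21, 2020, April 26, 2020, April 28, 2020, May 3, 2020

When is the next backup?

Every event lands on a Tuesday or Sunday (gaps cycle 5, 2, 5, 2, 5).
So the schedule is: every Tuesday and Sunday.
The following Tuesday is May 5, 2020.

May 5, 2020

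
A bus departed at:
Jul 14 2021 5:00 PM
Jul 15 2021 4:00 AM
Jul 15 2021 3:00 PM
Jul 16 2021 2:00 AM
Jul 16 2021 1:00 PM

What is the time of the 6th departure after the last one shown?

Jul 19 2021 7:00 AM

The interval is a steady 11 hours (11, 11, 11, 11).
Jul 16 2021 1:00 PM + 11 h = Jul 17 2021 12:00 AM.
Jul 17 2021 12:00 AM + 11 h = Jul 17 2021 11:00 AM.
Jul 17 2021 11:00 AM + 11 h = Jul 17 2021 10:00 PM.
Jul 17 2021 10:00 PM + 11 h = Jul 18 2021 9:00 AM.
Jul 18 2021 9:00 AM + 11 h = Jul 18 2021 8:00 PM.
Jul 18 2021 8:00 PM + 11 h = Jul 19 2021 7:00 AM.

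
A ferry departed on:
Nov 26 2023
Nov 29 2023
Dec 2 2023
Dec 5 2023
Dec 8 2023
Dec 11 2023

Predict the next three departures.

Dec 14 2023, Dec 17 2023, Dec 20 2023

Every event comes 3 days after the last (3, 3, 3, 3, 3).
Dec 11 2023 + 3 days = Dec 14 2023.
Dec 14 2023 + 3 days = Dec 17 2023.
Dec 17 2023 + 3 days = Dec 20 2023.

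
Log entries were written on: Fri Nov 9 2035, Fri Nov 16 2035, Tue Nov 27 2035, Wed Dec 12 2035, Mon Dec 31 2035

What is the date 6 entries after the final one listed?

Wed Jul 16 2036

The spacing grows by 4 each time: 7, 11, 15, 19 days.
Next gap: 23 days. Mon Dec 31 2035 + 23 days = Wed Jan 23 2036.
Next gap: 27 days. Wed Jan 23 2036 + 27 days = Tue Feb 19 2036.
Next gap: 31 days. Tue Feb 19 2036 + 31 days = Fri Mar 21 2036.
Next gap: 35 days. Fri Mar 21 2036 + 35 days = Fri Apr 25 2036.
Next gap: 39 days. Fri Apr 25 2036 + 39 days = Tue Jun 3 2036.
Next gap: 43 days. Tue Jun 3 2036 + 43 days = Wed Jul 16 2036.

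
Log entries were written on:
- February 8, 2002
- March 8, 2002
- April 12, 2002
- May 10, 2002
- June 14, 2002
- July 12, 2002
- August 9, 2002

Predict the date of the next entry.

September 13, 2002

All dates are Fridays, 28, 35, 28, 35, 28, 28 days apart.
Specifically, the 2nd Friday of each month.
September 2002 — 2nd Friday is September 13, 2002.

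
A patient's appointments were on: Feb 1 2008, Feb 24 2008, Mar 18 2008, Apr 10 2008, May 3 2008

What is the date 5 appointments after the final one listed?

Aug 26 2008

Every event comes 23 days after the last (23, 23, 23, 23).
May 3 2008 + 23 days = May 26 2008.
May 26 2008 + 23 days = Jun 18 2008.
Jun 18 2008 + 23 days = Jul 11 2008.
Jul 11 2008 + 23 days = Aug 3 2008.
Aug 3 2008 + 23 days = Aug 26 2008.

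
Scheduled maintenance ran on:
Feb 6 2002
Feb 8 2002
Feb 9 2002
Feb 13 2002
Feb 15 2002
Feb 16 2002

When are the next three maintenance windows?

The gap pattern 2, 1, 4, 2, 1 repeats every 3 events.
These are the Wednesdays, Fridays and Saturdays of each week.
Next Wednesday: Feb 20 2002.
The following Friday is Feb 22 2002.
The following Saturday is Feb 23 2002.

Feb 20 2002, Feb 22 2002, Feb 23 2002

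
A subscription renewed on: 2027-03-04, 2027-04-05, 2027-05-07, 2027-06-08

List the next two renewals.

Every event comes 32 days after the last (32, 32, 32).
2027-06-08 + 32 days = 2027-07-10.
2027-07-10 + 32 days = 2027-08-11.

2027-07-10, 2027-08-11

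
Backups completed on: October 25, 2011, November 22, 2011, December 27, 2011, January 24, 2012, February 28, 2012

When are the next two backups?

March 27, 2012; April 24, 2012

All dates are Tuesdays, 28, 35, 28, 35 days apart.
Specifically, the 4th Tuesday of each month.
4th Tuesday of March 2012: March 27, 2012.
April 2012 — 4th Tuesday is April 24, 2012.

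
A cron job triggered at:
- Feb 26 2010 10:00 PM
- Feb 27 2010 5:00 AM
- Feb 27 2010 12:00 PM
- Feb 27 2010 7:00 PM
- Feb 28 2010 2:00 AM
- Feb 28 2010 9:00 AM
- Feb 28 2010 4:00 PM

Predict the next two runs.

Feb 28 2010 11:00 PM, Mar 1 2010 6:00 AM

Gaps: 7, 7, 7, 7, 7, 7 hours — each event is 7 hours after the previous one.
Feb 28 2010 4:00 PM + 7 h = Feb 28 2010 11:00 PM.
Feb 28 2010 11:00 PM + 7 h = Mar 1 2010 6:00 AM.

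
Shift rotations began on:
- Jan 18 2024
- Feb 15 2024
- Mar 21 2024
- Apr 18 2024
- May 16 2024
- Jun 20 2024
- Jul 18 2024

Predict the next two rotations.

These are Thursdays at 28- or 35-day spacing (28, 35, 28, 28, 35, 28).
The pattern: 3rd Thursday of the month.
August 2024 — 3rd Thursday is Aug 15 2024.
3rd Thursday of September 2024: Sep 19 2024.

Aug 15 2024, Sep 19 2024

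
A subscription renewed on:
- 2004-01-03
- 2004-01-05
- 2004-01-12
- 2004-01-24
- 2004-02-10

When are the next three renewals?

2004-03-03, 2004-03-30, 2004-05-01

The spacing grows by 5 each time: 2, 7, 12, 17 days.
Next gap: 22 days. 2004-02-10 + 22 days = 2004-03-03.
Next gap: 27 days. 2004-03-03 + 27 days = 2004-03-30.
Next gap: 32 days. 2004-03-30 + 32 days = 2004-05-01.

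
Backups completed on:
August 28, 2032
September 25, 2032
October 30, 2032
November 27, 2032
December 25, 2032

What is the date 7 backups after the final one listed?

All Saturdays; the gaps (28, 35, 28, 28) vary with month length.
This is the last Saturday of each month.
January 2033 ends with Saturday January 29, 2033.
February 2033 ends with Saturday February 26, 2033.
Last Saturday of March 2033: March 26, 2033.
April 2033 ends with Saturday April 30, 2033.
Last Saturday of May 2033: May 28, 2033.
June 2033 ends with Saturday June 25, 2033.
July 2033 ends with Saturday July 30, 2033.

July 30, 2033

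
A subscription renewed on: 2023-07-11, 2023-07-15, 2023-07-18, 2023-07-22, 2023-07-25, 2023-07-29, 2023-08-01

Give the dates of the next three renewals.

The gap pattern 4, 3, 4, 3, 4, 3 repeats every 2 events.
These are the Tuesdays and Saturdays of each week.
Next Saturday: 2023-08-05.
Next Tuesday: 2023-08-08.
The following Saturday is 2023-08-12.

2023-08-05, 2023-08-08, 2023-08-12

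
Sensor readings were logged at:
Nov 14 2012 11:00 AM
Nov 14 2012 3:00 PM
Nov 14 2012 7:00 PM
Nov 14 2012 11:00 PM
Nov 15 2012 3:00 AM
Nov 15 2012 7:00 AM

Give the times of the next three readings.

Spacing: 4, 4, 4, 4, 4 h — constant 4 h.
Nov 15 2012 7:00 AM + 4 h = Nov 15 2012 11:00 AM.
Nov 15 2012 11:00 AM + 4 h = Nov 15 2012 3:00 PM.
Nov 15 2012 3:00 PM + 4 h = Nov 15 2012 7:00 PM.

Nov 15 2012 11:00 AM, Nov 15 2012 3:00 PM, Nov 15 2012 7:00 PM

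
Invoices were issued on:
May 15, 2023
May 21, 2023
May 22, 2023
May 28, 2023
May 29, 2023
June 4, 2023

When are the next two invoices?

June 5, 2023; June 11, 2023

Every event lands on a Monday or Sunday (gaps cycle 6, 1, 6, 1, 6).
So the schedule is: every Monday and Sunday.
The following Monday is June 5, 2023.
Next Sunday: June 11, 2023.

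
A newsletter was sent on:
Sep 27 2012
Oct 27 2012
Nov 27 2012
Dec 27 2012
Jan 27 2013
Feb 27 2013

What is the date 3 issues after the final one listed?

May 27 2013

The day-of-month is always 27 (30, 31, 30, 31, 31 days between events).
So this recurs on the 27th of each month.
March 2013: Mar 27 2013.
Next: April 2013 → Apr 27 2013.
May 2013: May 27 2013.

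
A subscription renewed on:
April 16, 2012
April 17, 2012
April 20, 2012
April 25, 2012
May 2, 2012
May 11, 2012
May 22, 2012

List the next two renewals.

Gaps: 1, 3, 5, 7, 9, 11 days — each gap is 2 larger than the previous one.
Next gap: 13 days. May 22, 2012 + 13 days = June 4, 2012.
Next gap: 15 days. June 4, 2012 + 15 days = June 19, 2012.

June 4, 2012; June 19, 2012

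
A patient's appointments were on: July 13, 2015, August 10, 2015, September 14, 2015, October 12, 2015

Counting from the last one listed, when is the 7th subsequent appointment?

May 9, 2016

These are Mondays at 28- or 35-day spacing (28, 35, 28).
The pattern: 2nd Monday of the month.
November 2015 — 2nd Monday is November 9, 2015.
December 2015 — 2nd Monday is December 14, 2015.
2nd Monday of January 2016: January 11, 2016.
February 2016 — 2nd Monday is February 8, 2016.
March 2016 — 2nd Monday is March 14, 2016.
April 2016 — 2nd Monday is April 11, 2016.
May 2016 — 2nd Monday is May 9, 2016.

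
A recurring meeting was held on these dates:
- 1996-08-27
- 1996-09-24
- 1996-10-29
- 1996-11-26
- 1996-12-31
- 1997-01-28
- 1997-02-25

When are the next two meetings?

1997-03-25, 1997-04-29

Every date is a Tuesday; gaps 28, 35, 28, 35, 28, 28 days.
Each is the last Tuesday of its month (at least one falls on the 29th or later, ruling out '4th Tuesday').
March 1997 ends with Tuesday 1997-03-25.
April 1997 ends with Tuesday 1997-04-29.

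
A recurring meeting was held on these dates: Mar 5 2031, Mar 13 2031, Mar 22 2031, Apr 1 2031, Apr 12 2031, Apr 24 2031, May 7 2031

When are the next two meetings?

Gaps: 8, 9, 10, 11, 12, 13 days — each gap is 1 larger than the previous one.
Next gap: 14 days. May 7 2031 + 14 days = May 21 2031.
Next gap: 15 days. May 21 2031 + 15 days = Jun 5 2031.

May 21 2031, Jun 5 2031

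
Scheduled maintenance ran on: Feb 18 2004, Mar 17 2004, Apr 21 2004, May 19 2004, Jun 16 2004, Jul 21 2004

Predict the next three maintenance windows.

All dates are Wednesdays, 28, 35, 28, 28, 35 days apart.
Specifically, the 3rd Wednesday of each month.
August 2004 — 3rd Wednesday is Aug 18 2004.
3rd Wednesday of September 2004: Sep 15 2004.
October 2004 — 3rd Wednesday is Oct 20 2004.

Aug 18 2004, Sep 15 2004, Oct 20 2004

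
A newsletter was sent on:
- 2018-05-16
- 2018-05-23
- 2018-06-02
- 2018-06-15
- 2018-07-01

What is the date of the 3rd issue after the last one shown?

Gaps: 7, 10, 13, 16 days — each gap is 3 larger than the previous one.
Next gap: 19 days. 2018-07-01 + 19 days = 2018-07-20.
Next gap: 22 days. 2018-07-20 + 22 days = 2018-08-11.
Next gap: 25 days. 2018-08-11 + 25 days = 2018-09-05.

2018-09-05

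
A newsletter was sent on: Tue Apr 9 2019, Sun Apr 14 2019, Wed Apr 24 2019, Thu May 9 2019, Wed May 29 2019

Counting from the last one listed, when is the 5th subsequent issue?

The spacing grows by 5 each time: 5, 10, 15, 20 days.
Next gap: 25 days. Wed May 29 2019 + 25 days = Sun Jun 23 2019.
Next gap: 30 days. Sun Jun 23 2019 + 30 days = Tue Jul 23 2019.
Next gap: 35 days. Tue Jul 23 2019 + 35 days = Tue Aug 27 2019.
Next gap: 40 days. Tue Aug 27 2019 + 40 days = Sun Oct 6 2019.
Next gap: 45 days. Sun Oct 6 2019 + 45 days = Wed Nov 20 2019.

Wed Nov 20 2019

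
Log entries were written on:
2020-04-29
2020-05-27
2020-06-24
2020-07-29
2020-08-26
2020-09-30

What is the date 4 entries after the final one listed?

2021-01-27

These are Wednesdays with 28, 28, 35, 28, 35-day gaps.
Each is the final Wednesday of its month — 2020-04-29 is past the 28th, so '4th Wednesday' doesn't fit.
Last Wednesday of October 2020: 2020-10-28.
November 2020 ends with Wednesday 2020-11-25.
December 2020 ends with Wednesday 2020-12-30.
Last Wednesday of January 2021: 2021-01-27.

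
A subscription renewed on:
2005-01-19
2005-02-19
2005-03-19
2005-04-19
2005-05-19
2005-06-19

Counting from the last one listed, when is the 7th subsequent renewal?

Each date is the 19th; the gaps (31, 28, 31, 30, 31) track the month lengths.
The rule is the 19th of each month.
Next: July 2005 → 2005-07-19.
Next: August 2005 → 2005-08-19.
September 2005: 2005-09-19.
Next: October 2005 → 2005-10-19.
Next: November 2005 → 2005-11-19.
December 2005: 2005-12-19.
Next: January 2006 → 2006-01-19.

2006-01-19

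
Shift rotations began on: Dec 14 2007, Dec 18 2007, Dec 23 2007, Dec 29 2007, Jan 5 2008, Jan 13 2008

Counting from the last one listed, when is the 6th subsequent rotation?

The spacing grows by 1 each time: 4, 5, 6, 7, 8 days.
Next gap: 9 days. Jan 13 2008 + 9 days = Jan 22 2008.
Next gap: 10 days. Jan 22 2008 + 10 days = Feb 1 2008.
Next gap: 11 days. Feb 1 2008 + 11 days = Feb 12 2008.
Next gap: 12 days. Feb 12 2008 + 12 days = Feb 24 2008.
Next gap: 13 days. Feb 24 2008 + 13 days = Mar 8 2008.
Next gap: 14 days. Mar 8 2008 + 14 days = Mar 22 2008.

Mar 22 2008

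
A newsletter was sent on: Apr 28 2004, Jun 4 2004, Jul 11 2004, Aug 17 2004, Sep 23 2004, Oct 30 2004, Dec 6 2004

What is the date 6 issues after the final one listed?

Gaps between consecutive events: 37, 37, 37, 37, 37, 37 days — a constant 37-day interval.
Dec 6 2004 + 37 days = Jan 12 2005.
Jan 12 2005 + 37 days = Feb 18 2005.
Feb 18 2005 + 37 days = Mar 27 2005.
Mar 27 2005 + 37 days = May 3 2005.
May 3 2005 + 37 days = Jun 9 2005.
Jun 9 2005 + 37 days = Jul 16 2005.

Jul 16 2005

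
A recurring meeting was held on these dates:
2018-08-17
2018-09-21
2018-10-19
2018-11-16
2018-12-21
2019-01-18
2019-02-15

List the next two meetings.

Gaps: 35, 28, 28, 35, 28, 28 days — a mix of 28 and 35. Every date is a Friday.
Each is the 3rd Friday of its month.
March 2019 — 3rd Friday is 2019-03-15.
April 2019 — 3rd Friday is 2019-04-19.

2019-03-15, 2019-04-19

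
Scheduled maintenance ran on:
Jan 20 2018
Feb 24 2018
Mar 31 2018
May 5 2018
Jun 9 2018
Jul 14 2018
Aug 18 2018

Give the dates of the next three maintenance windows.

Sep 22 2018, Oct 27 2018, Dec 1 2018

Every event comes 35 days after the last (35, 35, 35, 35, 35, 35).
Aug 18 2018 + 35 days = Sep 22 2018.
Sep 22 2018 + 35 days = Oct 27 2018.
Oct 27 2018 + 35 days = Dec 1 2018.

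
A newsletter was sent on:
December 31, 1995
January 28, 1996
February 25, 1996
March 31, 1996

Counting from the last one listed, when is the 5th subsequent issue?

August 25, 1996

These are Sundays with 28, 28, 35-day gaps.
Each is the final Sunday of its month — December 31, 1995 is past the 28th, so '4th Sunday' doesn't fit.
April 1996 ends with Sunday April 28, 1996.
May 1996 ends with Sunday May 26, 1996.
Last Sunday of June 1996: June 30, 1996.
Last Sunday of July 1996: July 28, 1996.
Last Sunday of August 1996: August 25, 1996.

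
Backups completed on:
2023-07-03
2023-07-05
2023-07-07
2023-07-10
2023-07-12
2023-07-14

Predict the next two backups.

2023-07-17, 2023-07-19

The gap pattern 2, 2, 3, 2, 2 repeats every 3 events.
These are the Mondays, Wednesdays and Fridays of each week.
Next Monday: 2023-07-17.
Next Wednesday: 2023-07-19.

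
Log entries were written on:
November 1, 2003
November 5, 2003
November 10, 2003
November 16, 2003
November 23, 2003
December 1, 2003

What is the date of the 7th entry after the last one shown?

Intervals are 4, 5, 6, 7, 8 days — an arithmetic progression with common difference 1.
Next gap: 9 days. December 1, 2003 + 9 days = December 10, 2003.
Next gap: 10 days. December 10, 2003 + 10 days = December 20, 2003.
Next gap: 11 days. December 20, 2003 + 11 days = December 31, 2003.
Next gap: 12 days. December 31, 2003 + 12 days = January 12, 2004.
Next gap: 13 days. January 12, 2004 + 13 days = January 25, 2004.
Next gap: 14 days. January 25, 2004 + 14 days = February 8, 2004.
Next gap: 15 days. February 8, 2004 + 15 days = February 23, 2004.

February 23, 2004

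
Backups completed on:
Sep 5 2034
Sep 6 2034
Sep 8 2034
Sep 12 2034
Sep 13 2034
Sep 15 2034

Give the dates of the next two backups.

The gap pattern 1, 2, 4, 1, 2 repeats every 3 events.
These are the Tuesdays, Wednesdays and Fridays of each week.
The following Tuesday is Sep 19 2034.
Next Wednesday: Sep 20 2034.

Sep 19 2034, Sep 20 2034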